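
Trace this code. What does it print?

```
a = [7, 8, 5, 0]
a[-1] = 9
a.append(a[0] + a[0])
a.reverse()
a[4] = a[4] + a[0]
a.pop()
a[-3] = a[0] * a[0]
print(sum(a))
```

a[-1] = 9 → [7, 8, 5, 9]
append a[0]+a[0] = 7+7 = 14 → [7, 8, 5, 9, 14]
reverse → [14, 9, 5, 8, 7]
a[4] = a[4]+a[0] = 7+14 = 21 → [14, 9, 5, 8, 21]
pop() removes 21 → [14, 9, 5, 8]
a[-3] = a[0]*a[0] = 14*14 = 196 → [14, 196, 5, 8]
sum = 223

223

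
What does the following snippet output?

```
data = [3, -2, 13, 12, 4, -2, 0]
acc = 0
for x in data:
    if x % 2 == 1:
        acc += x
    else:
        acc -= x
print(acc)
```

4

x=3: odd, acc = 0+3 = 3
x=-2: not odd, acc = 3-(-2) = 5
x=13: odd, acc = 5+13 = 18
x=12: not odd, acc = 18-12 = 6
x=4: not odd, acc = 6-4 = 2
x=-2: not odd, acc = 2-(-2) = 4
x=0: not odd, acc = 4-0 = 4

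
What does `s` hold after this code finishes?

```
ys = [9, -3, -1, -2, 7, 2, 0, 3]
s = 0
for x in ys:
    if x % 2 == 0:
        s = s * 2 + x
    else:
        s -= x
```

x=9: not even, s = 0-9 = -9
x=-3: not even, s = (-9)-(-3) = -6
x=-1: not even, s = (-6)-(-1) = -5
x=-2: even, s = (-5)*2+(-2) = -12
x=7: not even, s = (-12)-7 = -19
x=2: even, s = (-19)*2+2 = -36
x=0: even, s = (-36)*2+0 = -72
x=3: not even, s = (-72)-3 = -75

-75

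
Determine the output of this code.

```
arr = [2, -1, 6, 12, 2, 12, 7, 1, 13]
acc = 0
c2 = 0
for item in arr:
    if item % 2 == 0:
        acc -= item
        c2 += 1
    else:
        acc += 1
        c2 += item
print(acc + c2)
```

-5

item=2: even, acc = 0-2 = -2; c2=1
item=-1: not even, acc = (-2)+1 = -1; c2=0
item=6: even, acc = (-1)-6 = -7; c2=1
item=12: even, acc = (-7)-12 = -19; c2=2
item=2: even, acc = (-19)-2 = -21; c2=3
item=12: even, acc = (-21)-12 = -33; c2=4
item=7: not even, acc = (-33)+1 = -32; c2=11
item=1: not even, acc = (-32)+1 = -31; c2=12
item=13: not even, acc = (-31)+1 = -30; c2=25
acc+c2 = (-30)+25 = -5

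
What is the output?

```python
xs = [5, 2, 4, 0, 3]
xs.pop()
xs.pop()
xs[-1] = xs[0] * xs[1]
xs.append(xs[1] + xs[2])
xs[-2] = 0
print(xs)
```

pop() removes 3 → [5, 2, 4, 0]
pop() removes 0 → [5, 2, 4]
xs[-1] = xs[0]*xs[1] = 5*2 = 10 → [5, 2, 10]
append xs[1]+xs[2] = 2+10 = 12 → [5, 2, 10, 12]
xs[-2] = 0 → [5, 2, 0, 12]

[5, 2, 0, 12]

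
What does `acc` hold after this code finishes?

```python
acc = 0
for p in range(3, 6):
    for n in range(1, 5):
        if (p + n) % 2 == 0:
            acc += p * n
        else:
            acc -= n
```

p=3,n=1: even sum, acc = 0+3 = 3
p=3,n=2: odd sum, acc = 3-2 = 1
p=3,n=3: even sum, acc = 1+9 = 10
p=3,n=4: odd sum, acc = 10-4 = 6
p=4,n=1: odd sum, acc = 6-1 = 5
p=4,n=2: even sum, acc = 5+8 = 13
p=4,n=3: odd sum, acc = 13-3 = 10
p=4,n=4: even sum, acc = 10+16 = 26
p=5,n=1: even sum, acc = 26+5 = 31
p=5,n=2: odd sum, acc = 31-2 = 29
p=5,n=3: even sum, acc = 29+15 = 44
p=5,n=4: odd sum, acc = 44-4 = 40

40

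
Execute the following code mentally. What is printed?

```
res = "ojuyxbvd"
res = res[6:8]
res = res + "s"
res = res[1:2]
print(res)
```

slice [6:8] → 'vd'
+ 's' → 'vds'
slice [1:2] → 'd'

d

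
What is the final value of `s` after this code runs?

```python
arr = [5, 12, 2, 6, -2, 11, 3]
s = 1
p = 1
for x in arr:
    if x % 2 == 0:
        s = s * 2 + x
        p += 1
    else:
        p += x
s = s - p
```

x=5: not even; p=6
x=12: even, s = 1*2+12 = 14; p=7
x=2: even, s = 14*2+2 = 30; p=8
x=6: even, s = 30*2+6 = 66; p=9
x=-2: even, s = 66*2+(-2) = 130; p=10
x=11: not even; p=21
x=3: not even; p=24
s-p = 130-24 = 106

106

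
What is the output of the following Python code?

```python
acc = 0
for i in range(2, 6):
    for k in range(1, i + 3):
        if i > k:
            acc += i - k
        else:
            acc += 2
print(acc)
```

i=2,k=1: 2>1, acc = 0+1 = 1
i=2,k=2: not 2>2, acc = 1+2 = 3
i=2,k=3: not 2>3, acc = 3+2 = 5
i=2,k=4: not 2>4, acc = 5+2 = 7
i=3,k=1: 3>1, acc = 7+2 = 9
i=3,k=2: 3>2, acc = 9+1 = 10
i=3,k=3: not 3>3, acc = 10+2 = 12
i=3,k=4: not 3>4, acc = 12+2 = 14
i=3,k=5: not 3>5, acc = 14+2 = 16
i=4,k=1: 4>1, acc = 16+3 = 19
i=4,k=2: 4>2, acc = 19+2 = 21
i=4,k=3: 4>3, acc = 21+1 = 22
i=4,k=4: not 4>4, acc = 22+2 = 24
i=4,k=5: not 4>5, acc = 24+2 = 26
i=4,k=6: not 4>6, acc = 26+2 = 28
i=5,k=1: 5>1, acc = 28+4 = 32
i=5,k=2: 5>2, acc = 32+3 = 35
i=5,k=3: 5>3, acc = 35+2 = 37
i=5,k=4: 5>4, acc = 37+1 = 38
i=5,k=5: not 5>5, acc = 38+2 = 40
i=5,k=6: not 5>6, acc = 40+2 = 42
i=5,k=7: not 5>7, acc = 42+2 = 44

44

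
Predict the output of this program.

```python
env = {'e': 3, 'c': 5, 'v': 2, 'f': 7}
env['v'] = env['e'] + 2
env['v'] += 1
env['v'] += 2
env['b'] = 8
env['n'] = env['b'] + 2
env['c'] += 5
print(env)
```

{'e': 3, 'c': 10, 'v': 8, 'f': 7, 'b': 8, 'n': 10}

env['v'] = env['e']+2 = 5 → {'e': 3, 'c': 5, 'v': 5, 'f': 7}
env['v'] = 5+1 = 6 → {'e': 3, 'c': 5, 'v': 6, 'f': 7}
env['v'] = 6+2 = 8 → {'e': 3, 'c': 5, 'v': 8, 'f': 7}
env['b'] = 8 → {'e': 3, 'c': 5, 'v': 8, 'f': 7, 'b': 8}
env['n'] = env['b']+2 = 10 → {'e': 3, 'c': 5, 'v': 8, 'f': 7, 'b': 8, 'n': 10}
env['c'] = 5+5 = 10 → {'e': 3, 'c': 10, 'v': 8, 'f': 7, 'b': 8, 'n': 10}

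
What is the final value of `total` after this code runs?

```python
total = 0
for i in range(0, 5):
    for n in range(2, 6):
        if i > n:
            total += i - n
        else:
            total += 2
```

i=0,n=2: not 0>2, total = 0+2 = 2
i=0,n=3: not 0>3, total = 2+2 = 4
i=0,n=4: not 0>4, total = 4+2 = 6
i=0,n=5: not 0>5, total = 6+2 = 8
i=1,n=2: not 1>2, total = 8+2 = 10
i=1,n=3: not 1>3, total = 10+2 = 12
i=1,n=4: not 1>4, total = 12+2 = 14
i=1,n=5: not 1>5, total = 14+2 = 16
i=2,n=2: not 2>2, total = 16+2 = 18
i=2,n=3: not 2>3, total = 18+2 = 20
i=2,n=4: not 2>4, total = 20+2 = 22
i=2,n=5: not 2>5, total = 22+2 = 24
i=3,n=2: 3>2, total = 24+1 = 25
i=3,n=3: not 3>3, total = 25+2 = 27
i=3,n=4: not 3>4, total = 27+2 = 29
i=3,n=5: not 3>5, total = 29+2 = 31
i=4,n=2: 4>2, total = 31+2 = 33
i=4,n=3: 4>3, total = 33+1 = 34
i=4,n=4: not 4>4, total = 34+2 = 36
i=4,n=5: not 4>5, total = 36+2 = 38

38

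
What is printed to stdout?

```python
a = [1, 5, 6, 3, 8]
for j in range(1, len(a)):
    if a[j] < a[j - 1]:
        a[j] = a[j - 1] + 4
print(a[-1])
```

14

j=1: 5>=1, unchanged → [1, 5, 6, 3, 8]
j=2: 6>=5, unchanged → [1, 5, 6, 3, 8]
j=3: 3<6, a[3] = 6+4 = 10 → [1, 5, 6, 10, 8]
j=4: 8<10, a[4] = 10+4 = 14 → [1, 5, 6, 10, 14]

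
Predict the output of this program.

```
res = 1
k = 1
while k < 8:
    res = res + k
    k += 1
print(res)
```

29

k=1: res = 1+1 = 2
k=2: res = 2+2 = 4
k=3: res = 4+3 = 7
k=4: res = 7+4 = 11
k=5: res = 11+5 = 16
k=6: res = 16+6 = 22
k=7: res = 22+7 = 29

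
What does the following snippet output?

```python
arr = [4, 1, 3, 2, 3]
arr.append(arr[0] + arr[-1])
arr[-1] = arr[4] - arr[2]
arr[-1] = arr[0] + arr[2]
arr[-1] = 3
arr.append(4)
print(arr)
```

[4, 1, 3, 2, 3, 3, 4]

append arr[0]+arr[-1] = 4+3 = 7 → [4, 1, 3, 2, 3, 7]
arr[-1] = arr[4]-arr[2] = 3-3 = 0 → [4, 1, 3, 2, 3, 0]
arr[-1] = arr[0]+arr[2] = 4+3 = 7 → [4, 1, 3, 2, 3, 7]
arr[-1] = 3 → [4, 1, 3, 2, 3, 3]
append 4 → [4, 1, 3, 2, 3, 3, 4]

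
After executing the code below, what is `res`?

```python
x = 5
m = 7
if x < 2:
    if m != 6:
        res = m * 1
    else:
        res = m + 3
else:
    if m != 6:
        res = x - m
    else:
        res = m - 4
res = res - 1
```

x=5, m=7
x < 2 is False; m != 6 is True
→ res = x - m = -2
res = (-2)-1 = -3

-3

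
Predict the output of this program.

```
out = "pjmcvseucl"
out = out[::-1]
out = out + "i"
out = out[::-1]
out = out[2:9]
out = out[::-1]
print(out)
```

reverse → 'lcuesvcmjp'
+ 'i' → 'lcuesvcmjpi'
reverse → 'ipjmcvseucl'
slice [2:9] → 'jmcvseu'
reverse → 'uesvcmj'

uesvcmj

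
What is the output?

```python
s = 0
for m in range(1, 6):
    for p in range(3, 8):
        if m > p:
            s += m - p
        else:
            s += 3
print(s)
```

70

m=1,p=3: not 1>3, s = 0+3 = 3
m=1,p=4: not 1>4, s = 3+3 = 6
m=1,p=5: not 1>5, s = 6+3 = 9
m=1,p=6: not 1>6, s = 9+3 = 12
m=1,p=7: not 1>7, s = 12+3 = 15
m=2,p=3: not 2>3, s = 15+3 = 18
m=2,p=4: not 2>4, s = 18+3 = 21
m=2,p=5: not 2>5, s = 21+3 = 24
m=2,p=6: not 2>6, s = 24+3 = 27
m=2,p=7: not 2>7, s = 27+3 = 30
m=3,p=3: not 3>3, s = 30+3 = 33
m=3,p=4: not 3>4, s = 33+3 = 36
m=3,p=5: not 3>5, s = 36+3 = 39
m=3,p=6: not 3>6, s = 39+3 = 42
m=3,p=7: not 3>7, s = 42+3 = 45
m=4,p=3: 4>3, s = 45+1 = 46
m=4,p=4: not 4>4, s = 46+3 = 49
m=4,p=5: not 4>5, s = 49+3 = 52
m=4,p=6: not 4>6, s = 52+3 = 55
m=4,p=7: not 4>7, s = 55+3 = 58
m=5,p=3: 5>3, s = 58+2 = 60
m=5,p=4: 5>4, s = 60+1 = 61
m=5,p=5: not 5>5, s = 61+3 = 64
m=5,p=6: not 5>6, s = 64+3 = 67
m=5,p=7: not 5>7, s = 67+3 = 70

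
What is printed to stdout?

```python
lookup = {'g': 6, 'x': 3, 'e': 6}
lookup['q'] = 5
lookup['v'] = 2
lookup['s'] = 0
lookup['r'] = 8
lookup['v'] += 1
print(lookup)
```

lookup['q'] = 5 → {'g': 6, 'x': 3, 'e': 6, 'q': 5}
lookup['v'] = 2 → {'g': 6, 'x': 3, 'e': 6, 'q': 5, 'v': 2}
lookup['s'] = 0 → {'g': 6, 'x': 3, 'e': 6, 'q': 5, 'v': 2, 's': 0}
lookup['r'] = 8 → {'g': 6, 'x': 3, 'e': 6, 'q': 5, 'v': 2, 's': 0, 'r': 8}
lookup['v'] = 2+1 = 3 → {'g': 6, 'x': 3, 'e': 6, 'q': 5, 'v': 3, 's': 0, 'r': 8}

{'g': 6, 'x': 3, 'e': 6, 'q': 5, 'v': 3, 's': 0, 'r': 8}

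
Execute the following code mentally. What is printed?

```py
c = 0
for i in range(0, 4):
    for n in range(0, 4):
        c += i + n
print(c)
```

i=0,n=0: c = 0+0 = 0
i=0,n=1: c = 0+1 = 1
i=0,n=2: c = 1+2 = 3
i=0,n=3: c = 3+3 = 6
i=1,n=0: c = 6+1 = 7
i=1,n=1: c = 7+2 = 9
i=1,n=2: c = 9+3 = 12
i=1,n=3: c = 12+4 = 16
i=2,n=0: c = 16+2 = 18
i=2,n=1: c = 18+3 = 21
i=2,n=2: c = 21+4 = 25
i=2,n=3: c = 25+5 = 30
i=3,n=0: c = 30+3 = 33
i=3,n=1: c = 33+4 = 37
i=3,n=2: c = 37+5 = 42
i=3,n=3: c = 42+6 = 48

48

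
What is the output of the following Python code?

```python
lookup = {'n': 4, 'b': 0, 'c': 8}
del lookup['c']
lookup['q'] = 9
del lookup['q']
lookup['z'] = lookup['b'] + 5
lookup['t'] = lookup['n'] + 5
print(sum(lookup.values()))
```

del 'c' → {'n': 4, 'b': 0}
lookup['q'] = 9 → {'n': 4, 'b': 0, 'q': 9}
del 'q' → {'n': 4, 'b': 0}
lookup['z'] = lookup['b']+5 = 5 → {'n': 4, 'b': 0, 'z': 5}
lookup['t'] = lookup['n']+5 = 9 → {'n': 4, 'b': 0, 'z': 5, 't': 9}
sum of values = 18

18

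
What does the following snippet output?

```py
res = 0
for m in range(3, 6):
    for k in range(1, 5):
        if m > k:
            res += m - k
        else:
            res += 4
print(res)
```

31

m=3,k=1: 3>1, res = 0+2 = 2
m=3,k=2: 3>2, res = 2+1 = 3
m=3,k=3: not 3>3, res = 3+4 = 7
m=3,k=4: not 3>4, res = 7+4 = 11
m=4,k=1: 4>1, res = 11+3 = 14
m=4,k=2: 4>2, res = 14+2 = 16
m=4,k=3: 4>3, res = 16+1 = 17
m=4,k=4: not 4>4, res = 17+4 = 21
m=5,k=1: 5>1, res = 21+4 = 25
m=5,k=2: 5>2, res = 25+3 = 28
m=5,k=3: 5>3, res = 28+2 = 30
m=5,k=4: 5>4, res = 30+1 = 31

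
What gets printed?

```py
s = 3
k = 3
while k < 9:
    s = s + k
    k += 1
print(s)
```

k=3: s = 3+3 = 6
k=4: s = 6+4 = 10
k=5: s = 10+5 = 15
k=6: s = 15+6 = 21
k=7: s = 21+7 = 28
k=8: s = 28+8 = 36

36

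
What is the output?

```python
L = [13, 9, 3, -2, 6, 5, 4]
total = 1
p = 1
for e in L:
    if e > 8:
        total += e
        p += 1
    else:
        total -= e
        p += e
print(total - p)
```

e=13: >8, total = 1+13 = 14; p=2
e=9: >8, total = 14+9 = 23; p=3
e=3: not >8, total = 23-3 = 20; p=6
e=-2: not >8, total = 20-(-2) = 22; p=4
e=6: not >8, total = 22-6 = 16; p=10
e=5: not >8, total = 16-5 = 11; p=15
e=4: not >8, total = 11-4 = 7; p=19
total-p = 7-19 = -12

-12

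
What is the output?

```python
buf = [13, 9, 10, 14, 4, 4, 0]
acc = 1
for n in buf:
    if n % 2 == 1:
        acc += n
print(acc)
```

n=13: odd, acc = 1+13 = 14
n=9: odd, acc = 14+9 = 23
n=10: not odd
n=14: not odd
n=4: not odd
n=4: not odd
n=0: not odd

23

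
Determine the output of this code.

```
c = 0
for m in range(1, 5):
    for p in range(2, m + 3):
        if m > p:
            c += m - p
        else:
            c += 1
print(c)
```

15

m=1,p=2: not 1>2, c = 0+1 = 1
m=1,p=3: not 1>3, c = 1+1 = 2
m=2,p=2: not 2>2, c = 2+1 = 3
m=2,p=3: not 2>3, c = 3+1 = 4
m=2,p=4: not 2>4, c = 4+1 = 5
m=3,p=2: 3>2, c = 5+1 = 6
m=3,p=3: not 3>3, c = 6+1 = 7
m=3,p=4: not 3>4, c = 7+1 = 8
m=3,p=5: not 3>5, c = 8+1 = 9
m=4,p=2: 4>2, c = 9+2 = 11
m=4,p=3: 4>3, c = 11+1 = 12
m=4,p=4: not 4>4, c = 12+1 = 13
m=4,p=5: not 4>5, c = 13+1 = 14
m=4,p=6: not 4>6, c = 14+1 = 15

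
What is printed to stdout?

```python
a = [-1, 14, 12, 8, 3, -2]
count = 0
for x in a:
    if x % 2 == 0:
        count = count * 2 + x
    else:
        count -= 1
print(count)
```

x=-1: not even, count = 0-1 = -1
x=14: even, count = (-1)*2+14 = 12
x=12: even, count = 12*2+12 = 36
x=8: even, count = 36*2+8 = 80
x=3: not even, count = 80-1 = 79
x=-2: even, count = 79*2+(-2) = 156

156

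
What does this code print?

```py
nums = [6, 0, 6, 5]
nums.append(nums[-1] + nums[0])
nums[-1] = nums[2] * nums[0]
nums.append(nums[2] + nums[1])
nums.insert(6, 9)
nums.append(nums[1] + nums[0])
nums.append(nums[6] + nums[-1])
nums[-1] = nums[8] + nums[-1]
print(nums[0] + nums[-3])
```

append nums[-1]+nums[0] = 5+6 = 11 → [6, 0, 6, 5, 11]
nums[-1] = nums[2]*nums[0] = 6*6 = 36 → [6, 0, 6, 5, 36]
append nums[2]+nums[1] = 6+0 = 6 → [6, 0, 6, 5, 36, 6]
insert 9 at 6 → [6, 0, 6, 5, 36, 6, 9]
append nums[1]+nums[0] = 0+6 = 6 → [6, 0, 6, 5, 36, 6, 9, 6]
append nums[6]+nums[-1] = 9+6 = 15 → [6, 0, 6, 5, 36, 6, 9, 6, 15]
nums[-1] = nums[8]+nums[-1] = 15+15 = 30 → [6, 0, 6, 5, 36, 6, 9, 6, 30]
nums[0]+nums[-3] = 6+9 = 15

15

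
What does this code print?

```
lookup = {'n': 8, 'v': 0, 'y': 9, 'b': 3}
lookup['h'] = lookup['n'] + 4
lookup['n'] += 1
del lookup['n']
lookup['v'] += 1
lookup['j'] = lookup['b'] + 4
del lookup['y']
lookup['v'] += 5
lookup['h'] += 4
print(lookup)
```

lookup['h'] = lookup['n']+4 = 12 → {'n': 8, 'v': 0, 'y': 9, 'b': 3, 'h': 12}
lookup['n'] = 8+1 = 9 → {'n': 9, 'v': 0, 'y': 9, 'b': 3, 'h': 12}
del 'n' → {'v': 0, 'y': 9, 'b': 3, 'h': 12}
lookup['v'] = 0+1 = 1 → {'v': 1, 'y': 9, 'b': 3, 'h': 12}
lookup['j'] = lookup['b']+4 = 7 → {'v': 1, 'y': 9, 'b': 3, 'h': 12, 'j': 7}
del 'y' → {'v': 1, 'b': 3, 'h': 12, 'j': 7}
lookup['v'] = 1+5 = 6 → {'v': 6, 'b': 3, 'h': 12, 'j': 7}
lookup['h'] = 12+4 = 16 → {'v': 6, 'b': 3, 'h': 16, 'j': 7}

{'v': 6, 'b': 3, 'h': 16, 'j': 7}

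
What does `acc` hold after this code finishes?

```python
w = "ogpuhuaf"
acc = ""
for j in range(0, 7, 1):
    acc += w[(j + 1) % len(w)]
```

j=0: add w[1]='g' → 'g'
j=1: add w[2]='p' → 'gp'
j=2: add w[3]='u' → 'gpu'
j=3: add w[4]='h' → 'gpuh'
j=4: add w[5]='u' → 'gpuhu'
j=5: add w[6]='a' → 'gpuhua'
j=6: add w[7]='f' → 'gpuhuaf'

'gpuhuaf'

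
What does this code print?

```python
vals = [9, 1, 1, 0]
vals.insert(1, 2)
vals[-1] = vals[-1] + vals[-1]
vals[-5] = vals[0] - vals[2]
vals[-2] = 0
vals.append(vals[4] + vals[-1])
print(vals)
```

insert 2 at 1 → [9, 2, 1, 1, 0]
vals[-1] = vals[-1]+vals[-1] = 0+0 = 0 → [9, 2, 1, 1, 0]
vals[-5] = vals[0]-vals[2] = 9-1 = 8 → [8, 2, 1, 1, 0]
vals[-2] = 0 → [8, 2, 1, 0, 0]
append vals[4]+vals[-1] = 0+0 = 0 → [8, 2, 1, 0, 0, 0]

[8, 2, 1, 0, 0, 0]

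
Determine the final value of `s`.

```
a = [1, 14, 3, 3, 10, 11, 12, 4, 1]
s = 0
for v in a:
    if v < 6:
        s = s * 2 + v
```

61

v=1: <6, s = 0*2+1 = 1
v=14: not <6
v=3: <6, s = 1*2+3 = 5
v=3: <6, s = 5*2+3 = 13
v=10: not <6
v=11: not <6
v=12: not <6
v=4: <6, s = 13*2+4 = 30
v=1: <6, s = 30*2+1 = 61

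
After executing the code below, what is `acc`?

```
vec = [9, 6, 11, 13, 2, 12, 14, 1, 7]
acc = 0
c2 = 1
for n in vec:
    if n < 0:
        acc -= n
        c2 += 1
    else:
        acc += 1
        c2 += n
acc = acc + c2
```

n=9: not <0, acc = 0+1 = 1; c2=10
n=6: not <0, acc = 1+1 = 2; c2=16
n=11: not <0, acc = 2+1 = 3; c2=27
n=13: not <0, acc = 3+1 = 4; c2=40
n=2: not <0, acc = 4+1 = 5; c2=42
n=12: not <0, acc = 5+1 = 6; c2=54
n=14: not <0, acc = 6+1 = 7; c2=68
n=1: not <0, acc = 7+1 = 8; c2=69
n=7: not <0, acc = 8+1 = 9; c2=76
acc+c2 = 9+76 = 85

85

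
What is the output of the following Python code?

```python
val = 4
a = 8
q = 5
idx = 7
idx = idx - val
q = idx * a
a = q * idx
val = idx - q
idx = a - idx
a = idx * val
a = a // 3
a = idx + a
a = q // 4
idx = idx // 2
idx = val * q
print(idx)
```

-504

idx = 7-4 = 3
q = 3*8 = 24
a = 24*3 = 72
val = 3-24 = -21
idx = 72-3 = 69
a = 69*(-21) = -1449
a = (-1449)//3 = -483
a = 69+(-483) = -414
a = 24//4 = 6
idx = 69//2 = 34
idx = (-21)*24 = -504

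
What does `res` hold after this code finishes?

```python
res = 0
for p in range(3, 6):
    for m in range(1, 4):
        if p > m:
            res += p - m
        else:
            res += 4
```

22

p=3,m=1: 3>1, res = 0+2 = 2
p=3,m=2: 3>2, res = 2+1 = 3
p=3,m=3: not 3>3, res = 3+4 = 7
p=4,m=1: 4>1, res = 7+3 = 10
p=4,m=2: 4>2, res = 10+2 = 12
p=4,m=3: 4>3, res = 12+1 = 13
p=5,m=1: 5>1, res = 13+4 = 17
p=5,m=2: 5>2, res = 17+3 = 20
p=5,m=3: 5>3, res = 20+2 = 22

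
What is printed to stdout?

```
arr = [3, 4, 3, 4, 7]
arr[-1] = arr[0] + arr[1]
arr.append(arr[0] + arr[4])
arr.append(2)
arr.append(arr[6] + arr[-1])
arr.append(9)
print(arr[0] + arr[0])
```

6

arr[-1] = arr[0]+arr[1] = 3+4 = 7 → [3, 4, 3, 4, 7]
append arr[0]+arr[4] = 3+7 = 10 → [3, 4, 3, 4, 7, 10]
append 2 → [3, 4, 3, 4, 7, 10, 2]
append arr[6]+arr[-1] = 2+2 = 4 → [3, 4, 3, 4, 7, 10, 2, 4]
append 9 → [3, 4, 3, 4, 7, 10, 2, 4, 9]
arr[0]+arr[0] = 3+3 = 6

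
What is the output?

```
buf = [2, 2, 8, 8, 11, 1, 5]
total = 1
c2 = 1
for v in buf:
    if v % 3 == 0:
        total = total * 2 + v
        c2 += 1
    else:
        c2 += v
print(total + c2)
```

39

v=2: not %3==0; c2=3
v=2: not %3==0; c2=5
v=8: not %3==0; c2=13
v=8: not %3==0; c2=21
v=11: not %3==0; c2=32
v=1: not %3==0; c2=33
v=5: not %3==0; c2=38
total+c2 = 1+38 = 39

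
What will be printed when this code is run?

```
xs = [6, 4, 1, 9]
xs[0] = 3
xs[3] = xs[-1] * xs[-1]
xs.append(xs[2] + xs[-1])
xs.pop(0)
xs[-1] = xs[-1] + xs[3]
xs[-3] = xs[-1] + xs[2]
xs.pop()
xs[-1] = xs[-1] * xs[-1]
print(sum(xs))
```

xs[0] = 3 → [3, 4, 1, 9]
xs[3] = xs[-1]*xs[-1] = 9*9 = 81 → [3, 4, 1, 81]
append xs[2]+xs[-1] = 1+81 = 82 → [3, 4, 1, 81, 82]
pop(0) removes 3 → [4, 1, 81, 82]
xs[-1] = xs[-1]+xs[3] = 82+82 = 164 → [4, 1, 81, 164]
xs[-3] = xs[-1]+xs[2] = 164+81 = 245 → [4, 245, 81, 164]
pop() removes 164 → [4, 245, 81]
xs[-1] = xs[-1]*xs[-1] = 81*81 = 6561 → [4, 245, 6561]
sum = 6810

6810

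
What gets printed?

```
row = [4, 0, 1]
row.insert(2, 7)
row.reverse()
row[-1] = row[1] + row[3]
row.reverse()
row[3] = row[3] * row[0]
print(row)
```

[11, 0, 7, 11]

insert 7 at 2 → [4, 0, 7, 1]
reverse → [1, 7, 0, 4]
row[-1] = row[1]+row[3] = 7+4 = 11 → [1, 7, 0, 11]
reverse → [11, 0, 7, 1]
row[3] = row[3]*row[0] = 1*11 = 11 → [11, 0, 7, 11]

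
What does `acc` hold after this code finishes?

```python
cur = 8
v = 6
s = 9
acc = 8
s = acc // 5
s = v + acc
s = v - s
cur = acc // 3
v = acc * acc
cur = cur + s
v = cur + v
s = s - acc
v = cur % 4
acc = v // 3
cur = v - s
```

s = 8//5 = 1
s = 6+8 = 14
s = 6-14 = -8
cur = 8//3 = 2
v = 8*8 = 64
cur = 2+(-8) = -6
v = (-6)+64 = 58
s = (-8)-8 = -16
v = (-6)%4 = 2
acc = 2//3 = 0
cur = 2-(-16) = 18

0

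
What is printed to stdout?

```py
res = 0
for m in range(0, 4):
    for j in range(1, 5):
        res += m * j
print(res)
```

m=0,j=1: res = 0+0 = 0
m=0,j=2: res = 0+0 = 0
m=0,j=3: res = 0+0 = 0
m=0,j=4: res = 0+0 = 0
m=1,j=1: res = 0+1 = 1
m=1,j=2: res = 1+2 = 3
m=1,j=3: res = 3+3 = 6
m=1,j=4: res = 6+4 = 10
m=2,j=1: res = 10+2 = 12
m=2,j=2: res = 12+4 = 16
m=2,j=3: res = 16+6 = 22
m=2,j=4: res = 22+8 = 30
m=3,j=1: res = 30+3 = 33
m=3,j=2: res = 33+6 = 39
m=3,j=3: res = 39+9 = 48
m=3,j=4: res = 48+12 = 60

60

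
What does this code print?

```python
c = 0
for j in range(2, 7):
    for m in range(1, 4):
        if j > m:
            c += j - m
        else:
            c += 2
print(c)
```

j=2,m=1: 2>1, c = 0+1 = 1
j=2,m=2: not 2>2, c = 1+2 = 3
j=2,m=3: not 2>3, c = 3+2 = 5
j=3,m=1: 3>1, c = 5+2 = 7
j=3,m=2: 3>2, c = 7+1 = 8
j=3,m=3: not 3>3, c = 8+2 = 10
j=4,m=1: 4>1, c = 10+3 = 13
j=4,m=2: 4>2, c = 13+2 = 15
j=4,m=3: 4>3, c = 15+1 = 16
j=5,m=1: 5>1, c = 16+4 = 20
j=5,m=2: 5>2, c = 20+3 = 23
j=5,m=3: 5>3, c = 23+2 = 25
j=6,m=1: 6>1, c = 25+5 = 30
j=6,m=2: 6>2, c = 30+4 = 34
j=6,m=3: 6>3, c = 34+3 = 37

37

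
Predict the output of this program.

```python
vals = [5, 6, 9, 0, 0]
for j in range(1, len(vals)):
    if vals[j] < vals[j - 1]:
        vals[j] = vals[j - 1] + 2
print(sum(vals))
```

44

j=1: 6>=5, unchanged → [5, 6, 9, 0, 0]
j=2: 9>=6, unchanged → [5, 6, 9, 0, 0]
j=3: 0<9, vals[3] = 9+2 = 11 → [5, 6, 9, 11, 0]
j=4: 0<11, vals[4] = 11+2 = 13 → [5, 6, 9, 11, 13]
sum = 44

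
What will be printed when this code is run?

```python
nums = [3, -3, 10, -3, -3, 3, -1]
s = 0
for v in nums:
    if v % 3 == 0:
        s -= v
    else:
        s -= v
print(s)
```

v=3: %3==0, s = 0-3 = -3
v=-3: %3==0, s = (-3)-(-3) = 0
v=10: not %3==0, s = 0-10 = -10
v=-3: %3==0, s = (-10)-(-3) = -7
v=-3: %3==0, s = (-7)-(-3) = -4
v=3: %3==0, s = (-4)-3 = -7
v=-1: not %3==0, s = (-7)-(-1) = -6

-6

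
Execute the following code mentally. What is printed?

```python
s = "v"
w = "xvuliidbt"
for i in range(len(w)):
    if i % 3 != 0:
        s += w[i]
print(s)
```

i=0: skip
i=1: add 'v' → 'vv'
i=2: add 'u' → 'vvu'
i=3: skip
i=4: add 'i' → 'vvui'
i=5: add 'i' → 'vvuii'
i=6: skip
i=7: add 'b' → 'vvuiib'
i=8: add 't' → 'vvuiibt'

vvuiibt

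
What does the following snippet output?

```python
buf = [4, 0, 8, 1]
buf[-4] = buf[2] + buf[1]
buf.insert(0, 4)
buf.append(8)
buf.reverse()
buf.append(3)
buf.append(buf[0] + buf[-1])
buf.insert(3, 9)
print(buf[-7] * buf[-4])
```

buf[-4] = buf[2]+buf[1] = 8+0 = 8 → [8, 0, 8, 1]
insert 4 at 0 → [4, 8, 0, 8, 1]
append 8 → [4, 8, 0, 8, 1, 8]
reverse → [8, 1, 8, 0, 8, 4]
append 3 → [8, 1, 8, 0, 8, 4, 3]
append buf[0]+buf[-1] = 8+3 = 11 → [8, 1, 8, 0, 8, 4, 3, 11]
insert 9 at 3 → [8, 1, 8, 9, 0, 8, 4, 3, 11]
buf[-7]*buf[-4] = 8*8 = 64

64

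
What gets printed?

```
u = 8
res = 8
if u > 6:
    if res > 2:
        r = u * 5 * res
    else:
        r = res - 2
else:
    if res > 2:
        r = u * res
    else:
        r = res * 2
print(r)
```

320

u=8, res=8
u > 6 is True; res > 2 is True
→ r = u * 5 * res = 320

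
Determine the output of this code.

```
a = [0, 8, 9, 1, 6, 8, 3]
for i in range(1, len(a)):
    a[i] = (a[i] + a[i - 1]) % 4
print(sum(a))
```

6

i=1: a[1] = (8+0)%4 = 0 → [0, 0, 9, 1, 6, 8, 3]
i=2: a[2] = (9+0)%4 = 1 → [0, 0, 1, 1, 6, 8, 3]
i=3: a[3] = (1+1)%4 = 2 → [0, 0, 1, 2, 6, 8, 3]
i=4: a[4] = (6+2)%4 = 0 → [0, 0, 1, 2, 0, 8, 3]
i=5: a[5] = (8+0)%4 = 0 → [0, 0, 1, 2, 0, 0, 3]
i=6: a[6] = (3+0)%4 = 3 → [0, 0, 1, 2, 0, 0, 3]
sum = 6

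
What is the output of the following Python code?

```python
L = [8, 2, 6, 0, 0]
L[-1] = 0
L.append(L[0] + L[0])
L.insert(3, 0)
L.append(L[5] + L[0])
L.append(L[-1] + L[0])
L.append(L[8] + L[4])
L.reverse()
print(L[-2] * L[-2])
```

L[-1] = 0 → [8, 2, 6, 0, 0]
append L[0]+L[0] = 8+8 = 16 → [8, 2, 6, 0, 0, 16]
insert 0 at 3 → [8, 2, 6, 0, 0, 0, 16]
append L[5]+L[0] = 0+8 = 8 → [8, 2, 6, 0, 0, 0, 16, 8]
append L[-1]+L[0] = 8+8 = 16 → [8, 2, 6, 0, 0, 0, 16, 8, 16]
append L[8]+L[4] = 16+0 = 16 → [8, 2, 6, 0, 0, 0, 16, 8, 16, 16]
reverse → [16, 16, 8, 16, 0, 0, 0, 6, 2, 8]
L[-2]*L[-2] = 2*2 = 4

4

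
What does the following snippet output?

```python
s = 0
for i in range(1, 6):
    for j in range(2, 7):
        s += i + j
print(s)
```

175

i=1,j=2: s = 0+3 = 3
i=1,j=3: s = 3+4 = 7
i=1,j=4: s = 7+5 = 12
i=1,j=5: s = 12+6 = 18
i=1,j=6: s = 18+7 = 25
i=2,j=2: s = 25+4 = 29
i=2,j=3: s = 29+5 = 34
i=2,j=4: s = 34+6 = 40
i=2,j=5: s = 40+7 = 47
i=2,j=6: s = 47+8 = 55
i=3,j=2: s = 55+5 = 60
i=3,j=3: s = 60+6 = 66
i=3,j=4: s = 66+7 = 73
i=3,j=5: s = 73+8 = 81
i=3,j=6: s = 81+9 = 90
i=4,j=2: s = 90+6 = 96
i=4,j=3: s = 96+7 = 103
i=4,j=4: s = 103+8 = 111
i=4,j=5: s = 111+9 = 120
i=4,j=6: s = 120+10 = 130
i=5,j=2: s = 130+7 = 137
i=5,j=3: s = 137+8 = 145
i=5,j=4: s = 145+9 = 154
i=5,j=5: s = 154+10 = 164
i=5,j=6: s = 164+11 = 175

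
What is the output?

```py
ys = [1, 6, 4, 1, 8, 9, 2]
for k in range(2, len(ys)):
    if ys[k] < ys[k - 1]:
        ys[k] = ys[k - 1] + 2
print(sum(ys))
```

k=2: 4<6, ys[2] = 6+2 = 8 → [1, 6, 8, 1, 8, 9, 2]
k=3: 1<8, ys[3] = 8+2 = 10 → [1, 6, 8, 10, 8, 9, 2]
k=4: 8<10, ys[4] = 10+2 = 12 → [1, 6, 8, 10, 12, 9, 2]
k=5: 9<12, ys[5] = 12+2 = 14 → [1, 6, 8, 10, 12, 14, 2]
k=6: 2<14, ys[6] = 14+2 = 16 → [1, 6, 8, 10, 12, 14, 16]
sum = 67

67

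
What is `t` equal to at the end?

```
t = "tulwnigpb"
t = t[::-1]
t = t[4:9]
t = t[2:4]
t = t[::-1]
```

reverse → 'bpginwlut'
slice [4:9] → 'nwlut'
slice [2:4] → 'lu'
reverse → 'ul'

'ul'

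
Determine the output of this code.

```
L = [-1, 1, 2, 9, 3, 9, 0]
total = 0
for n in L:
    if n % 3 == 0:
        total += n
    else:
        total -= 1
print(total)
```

n=-1: not %3==0, total = 0-1 = -1
n=1: not %3==0, total = (-1)-1 = -2
n=2: not %3==0, total = (-2)-1 = -3
n=9: %3==0, total = (-3)+9 = 6
n=3: %3==0, total = 6+3 = 9
n=9: %3==0, total = 9+9 = 18
n=0: %3==0, total = 18+0 = 18

18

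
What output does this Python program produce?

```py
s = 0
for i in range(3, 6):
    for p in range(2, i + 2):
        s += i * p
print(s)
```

i=3,p=2: s = 0+6 = 6
i=3,p=3: s = 6+9 = 15
i=3,p=4: s = 15+12 = 27
i=4,p=2: s = 27+8 = 35
i=4,p=3: s = 35+12 = 47
i=4,p=4: s = 47+16 = 63
i=4,p=5: s = 63+20 = 83
i=5,p=2: s = 83+10 = 93
i=5,p=3: s = 93+15 = 108
i=5,p=4: s = 108+20 = 128
i=5,p=5: s = 128+25 = 153
i=5,p=6: s = 153+30 = 183

183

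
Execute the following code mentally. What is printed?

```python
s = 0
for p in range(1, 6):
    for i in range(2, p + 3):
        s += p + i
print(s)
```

p=1,i=2: s = 0+3 = 3
p=1,i=3: s = 3+4 = 7
p=2,i=2: s = 7+4 = 11
p=2,i=3: s = 11+5 = 16
p=2,i=4: s = 16+6 = 22
p=3,i=2: s = 22+5 = 27
p=3,i=3: s = 27+6 = 33
p=3,i=4: s = 33+7 = 40
p=3,i=5: s = 40+8 = 48
p=4,i=2: s = 48+6 = 54
p=4,i=3: s = 54+7 = 61
p=4,i=4: s = 61+8 = 69
p=4,i=5: s = 69+9 = 78
p=4,i=6: s = 78+10 = 88
p=5,i=2: s = 88+7 = 95
p=5,i=3: s = 95+8 = 103
p=5,i=4: s = 103+9 = 112
p=5,i=5: s = 112+10 = 122
p=5,i=6: s = 122+11 = 133
p=5,i=7: s = 133+12 = 145

145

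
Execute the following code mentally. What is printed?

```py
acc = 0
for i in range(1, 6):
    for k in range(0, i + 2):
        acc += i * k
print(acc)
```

210

i=1,k=0: acc = 0+0 = 0
i=1,k=1: acc = 0+1 = 1
i=1,k=2: acc = 1+2 = 3
i=2,k=0: acc = 3+0 = 3
i=2,k=1: acc = 3+2 = 5
i=2,k=2: acc = 5+4 = 9
i=2,k=3: acc = 9+6 = 15
i=3,k=0: acc = 15+0 = 15
i=3,k=1: acc = 15+3 = 18
i=3,k=2: acc = 18+6 = 24
i=3,k=3: acc = 24+9 = 33
i=3,k=4: acc = 33+12 = 45
i=4,k=0: acc = 45+0 = 45
i=4,k=1: acc = 45+4 = 49
i=4,k=2: acc = 49+8 = 57
i=4,k=3: acc = 57+12 = 69
i=4,k=4: acc = 69+16 = 85
i=4,k=5: acc = 85+20 = 105
i=5,k=0: acc = 105+0 = 105
i=5,k=1: acc = 105+5 = 110
i=5,k=2: acc = 110+10 = 120
i=5,k=3: acc = 120+15 = 135
i=5,k=4: acc = 135+20 = 155
i=5,k=5: acc = 155+25 = 180
i=5,k=6: acc = 180+30 = 210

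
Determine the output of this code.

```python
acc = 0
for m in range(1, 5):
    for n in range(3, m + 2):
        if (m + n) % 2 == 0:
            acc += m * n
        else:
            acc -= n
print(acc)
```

10

m=2,n=3: odd sum, acc = 0-3 = -3
m=3,n=3: even sum, acc = (-3)+9 = 6
m=3,n=4: odd sum, acc = 6-4 = 2
m=4,n=3: odd sum, acc = 2-3 = -1
m=4,n=4: even sum, acc = (-1)+16 = 15
m=4,n=5: odd sum, acc = 15-5 = 10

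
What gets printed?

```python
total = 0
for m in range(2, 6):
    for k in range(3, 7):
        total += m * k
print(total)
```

252

m=2,k=3: total = 0+6 = 6
m=2,k=4: total = 6+8 = 14
m=2,k=5: total = 14+10 = 24
m=2,k=6: total = 24+12 = 36
m=3,k=3: total = 36+9 = 45
m=3,k=4: total = 45+12 = 57
m=3,k=5: total = 57+15 = 72
m=3,k=6: total = 72+18 = 90
m=4,k=3: total = 90+12 = 102
m=4,k=4: total = 102+16 = 118
m=4,k=5: total = 118+20 = 138
m=4,k=6: total = 138+24 = 162
m=5,k=3: total = 162+15 = 177
m=5,k=4: total = 177+20 = 197
m=5,k=5: total = 197+25 = 222
m=5,k=6: total = 222+30 = 252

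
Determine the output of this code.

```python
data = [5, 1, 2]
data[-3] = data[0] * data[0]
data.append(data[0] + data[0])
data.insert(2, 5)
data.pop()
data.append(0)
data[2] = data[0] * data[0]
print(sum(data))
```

653

data[-3] = data[0]*data[0] = 5*5 = 25 → [25, 1, 2]
append data[0]+data[0] = 25+25 = 50 → [25, 1, 2, 50]
insert 5 at 2 → [25, 1, 5, 2, 50]
pop() removes 50 → [25, 1, 5, 2]
append 0 → [25, 1, 5, 2, 0]
data[2] = data[0]*data[0] = 25*25 = 625 → [25, 1, 625, 2, 0]
sum = 653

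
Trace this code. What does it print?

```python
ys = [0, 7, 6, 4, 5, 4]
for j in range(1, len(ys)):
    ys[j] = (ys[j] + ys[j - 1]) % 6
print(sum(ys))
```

j=1: ys[1] = (7+0)%6 = 1 → [0, 1, 6, 4, 5, 4]
j=2: ys[2] = (6+1)%6 = 1 → [0, 1, 1, 4, 5, 4]
j=3: ys[3] = (4+1)%6 = 5 → [0, 1, 1, 5, 5, 4]
j=4: ys[4] = (5+5)%6 = 4 → [0, 1, 1, 5, 4, 4]
j=5: ys[5] = (4+4)%6 = 2 → [0, 1, 1, 5, 4, 2]
sum = 13

13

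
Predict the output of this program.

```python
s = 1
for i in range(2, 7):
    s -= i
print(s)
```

-19

i=2: s = 1-2 = -1
i=3: s = (-1)-3 = -4
i=4: s = (-4)-4 = -8
i=5: s = (-8)-5 = -13
i=6: s = (-13)-6 = -19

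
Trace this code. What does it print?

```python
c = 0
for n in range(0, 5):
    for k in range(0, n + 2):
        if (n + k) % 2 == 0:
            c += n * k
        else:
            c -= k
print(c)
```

n=0,k=0: even sum, c = 0+0 = 0
n=0,k=1: odd sum, c = 0-1 = -1
n=1,k=0: odd sum, c = (-1)-0 = -1
n=1,k=1: even sum, c = (-1)+1 = 0
n=1,k=2: odd sum, c = 0-2 = -2
n=2,k=0: even sum, c = (-2)+0 = -2
n=2,k=1: odd sum, c = (-2)-1 = -3
n=2,k=2: even sum, c = (-3)+4 = 1
n=2,k=3: odd sum, c = 1-3 = -2
n=3,k=0: odd sum, c = (-2)-0 = -2
n=3,k=1: even sum, c = (-2)+3 = 1
n=3,k=2: odd sum, c = 1-2 = -1
n=3,k=3: even sum, c = (-1)+9 = 8
n=3,k=4: odd sum, c = 8-4 = 4
n=4,k=0: even sum, c = 4+0 = 4
n=4,k=1: odd sum, c = 4-1 = 3
n=4,k=2: even sum, c = 3+8 = 11
n=4,k=3: odd sum, c = 11-3 = 8
n=4,k=4: even sum, c = 8+16 = 24
n=4,k=5: odd sum, c = 24-5 = 19

19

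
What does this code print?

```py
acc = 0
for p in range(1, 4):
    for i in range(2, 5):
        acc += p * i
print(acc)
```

p=1,i=2: acc = 0+2 = 2
p=1,i=3: acc = 2+3 = 5
p=1,i=4: acc = 5+4 = 9
p=2,i=2: acc = 9+4 = 13
p=2,i=3: acc = 13+6 = 19
p=2,i=4: acc = 19+8 = 27
p=3,i=2: acc = 27+6 = 33
p=3,i=3: acc = 33+9 = 42
p=3,i=4: acc = 42+12 = 54

54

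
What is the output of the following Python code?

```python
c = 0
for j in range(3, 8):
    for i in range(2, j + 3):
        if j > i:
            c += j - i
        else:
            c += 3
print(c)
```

80

j=3,i=2: 3>2, c = 0+1 = 1
j=3,i=3: not 3>3, c = 1+3 = 4
j=3,i=4: not 3>4, c = 4+3 = 7
j=3,i=5: not 3>5, c = 7+3 = 10
j=4,i=2: 4>2, c = 10+2 = 12
j=4,i=3: 4>3, c = 12+1 = 13
j=4,i=4: not 4>4, c = 13+3 = 16
j=4,i=5: not 4>5, c = 16+3 = 19
j=4,i=6: not 4>6, c = 19+3 = 22
j=5,i=2: 5>2, c = 22+3 = 25
j=5,i=3: 5>3, c = 25+2 = 27
j=5,i=4: 5>4, c = 27+1 = 28
j=5,i=5: not 5>5, c = 28+3 = 31
j=5,i=6: not 5>6, c = 31+3 = 34
j=5,i=7: not 5>7, c = 34+3 = 37
j=6,i=2: 6>2, c = 37+4 = 41
j=6,i=3: 6>3, c = 41+3 = 44
j=6,i=4: 6>4, c = 44+2 = 46
j=6,i=5: 6>5, c = 46+1 = 47
j=6,i=6: not 6>6, c = 47+3 = 50
j=6,i=7: not 6>7, c = 50+3 = 53
j=6,i=8: not 6>8, c = 53+3 = 56
j=7,i=2: 7>2, c = 56+5 = 61
j=7,i=3: 7>3, c = 61+4 = 65
j=7,i=4: 7>4, c = 65+3 = 68
j=7,i=5: 7>5, c = 68+2 = 70
j=7,i=6: 7>6, c = 70+1 = 71
j=7,i=7: not 7>7, c = 71+3 = 74
j=7,i=8: not 7>8, c = 74+3 = 77
j=7,i=9: not 7>9, c = 77+3 = 80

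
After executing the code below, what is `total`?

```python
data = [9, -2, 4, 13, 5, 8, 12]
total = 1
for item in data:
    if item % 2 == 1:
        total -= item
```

item=9: odd, total = 1-9 = -8
item=-2: not odd
item=4: not odd
item=13: odd, total = (-8)-13 = -21
item=5: odd, total = (-21)-5 = -26
item=8: not odd
item=12: not odd

-26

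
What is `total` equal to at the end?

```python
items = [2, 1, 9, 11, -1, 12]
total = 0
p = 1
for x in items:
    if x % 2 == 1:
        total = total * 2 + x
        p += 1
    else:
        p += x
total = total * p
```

1235

x=2: not odd; p=3
x=1: odd, total = 0*2+1 = 1; p=4
x=9: odd, total = 1*2+9 = 11; p=5
x=11: odd, total = 11*2+11 = 33; p=6
x=-1: odd, total = 33*2+(-1) = 65; p=7
x=12: not odd; p=19
total*p = 65*19 = 1235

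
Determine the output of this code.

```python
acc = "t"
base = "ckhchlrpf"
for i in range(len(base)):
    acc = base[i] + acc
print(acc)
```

i=0: prepend 'c' → 'ct'
i=1: prepend 'k' → 'kct'
i=2: prepend 'h' → 'hkct'
i=3: prepend 'c' → 'chkct'
i=4: prepend 'h' → 'hchkct'
i=5: prepend 'l' → 'lhchkct'
i=6: prepend 'r' → 'rlhchkct'
i=7: prepend 'p' → 'prlhchkct'
i=8: prepend 'f' → 'fprlhchkct'

fprlhchkct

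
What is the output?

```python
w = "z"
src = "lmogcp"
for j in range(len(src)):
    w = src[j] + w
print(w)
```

j=0: prepend 'l' → 'lz'
j=1: prepend 'm' → 'mlz'
j=2: prepend 'o' → 'omlz'
j=3: prepend 'g' → 'gomlz'
j=4: prepend 'c' → 'cgomlz'
j=5: prepend 'p' → 'pcgomlz'

pcgomlz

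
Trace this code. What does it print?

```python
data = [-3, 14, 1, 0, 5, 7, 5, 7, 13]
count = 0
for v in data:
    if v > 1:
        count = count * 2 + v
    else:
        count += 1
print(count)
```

v=-3: not >1, count = 0+1 = 1
v=14: >1, count = 1*2+14 = 16
v=1: not >1, count = 16+1 = 17
v=0: not >1, count = 17+1 = 18
v=5: >1, count = 18*2+5 = 41
v=7: >1, count = 41*2+7 = 89
v=5: >1, count = 89*2+5 = 183
v=7: >1, count = 183*2+7 = 373
v=13: >1, count = 373*2+13 = 759

759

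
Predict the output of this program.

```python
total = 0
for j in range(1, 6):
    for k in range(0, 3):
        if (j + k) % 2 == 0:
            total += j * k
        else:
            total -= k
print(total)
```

13

j=1,k=0: odd sum, total = 0-0 = 0
j=1,k=1: even sum, total = 0+1 = 1
j=1,k=2: odd sum, total = 1-2 = -1
j=2,k=0: even sum, total = (-1)+0 = -1
j=2,k=1: odd sum, total = (-1)-1 = -2
j=2,k=2: even sum, total = (-2)+4 = 2
j=3,k=0: odd sum, total = 2-0 = 2
j=3,k=1: even sum, total = 2+3 = 5
j=3,k=2: odd sum, total = 5-2 = 3
j=4,k=0: even sum, total = 3+0 = 3
j=4,k=1: odd sum, total = 3-1 = 2
j=4,k=2: even sum, total = 2+8 = 10
j=5,k=0: odd sum, total = 10-0 = 10
j=5,k=1: even sum, total = 10+5 = 15
j=5,k=2: odd sum, total = 15-2 = 13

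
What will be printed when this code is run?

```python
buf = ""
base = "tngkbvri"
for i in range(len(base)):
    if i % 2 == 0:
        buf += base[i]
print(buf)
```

tgbr

i=0: add 't' → 't'
i=1: skip
i=2: add 'g' → 'tg'
i=3: skip
i=4: add 'b' → 'tgb'
i=5: skip
i=6: add 'r' → 'tgbr'
i=7: skip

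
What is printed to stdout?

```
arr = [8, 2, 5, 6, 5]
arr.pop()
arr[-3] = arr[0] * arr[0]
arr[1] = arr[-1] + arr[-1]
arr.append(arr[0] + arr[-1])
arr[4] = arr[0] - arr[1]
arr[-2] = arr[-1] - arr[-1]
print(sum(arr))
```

pop() removes 5 → [8, 2, 5, 6]
arr[-3] = arr[0]*arr[0] = 8*8 = 64 → [8, 64, 5, 6]
arr[1] = arr[-1]+arr[-1] = 6+6 = 12 → [8, 12, 5, 6]
append arr[0]+arr[-1] = 8+6 = 14 → [8, 12, 5, 6, 14]
arr[4] = arr[0]-arr[1] = 8-12 = -4 → [8, 12, 5, 6, -4]
arr[-2] = arr[-1]-arr[-1] = (-4)-(-4) = 0 → [8, 12, 5, 0, -4]
sum = 21

21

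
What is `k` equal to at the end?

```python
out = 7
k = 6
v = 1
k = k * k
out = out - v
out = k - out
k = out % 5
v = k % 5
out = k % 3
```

k = 6*6 = 36
out = 7-1 = 6
out = 36-6 = 30
k = 30%5 = 0
v = 0%5 = 0
out = 0%3 = 0

0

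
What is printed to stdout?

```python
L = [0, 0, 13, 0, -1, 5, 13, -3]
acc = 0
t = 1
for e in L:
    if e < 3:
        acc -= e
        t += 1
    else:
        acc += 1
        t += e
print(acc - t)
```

-30

e=0: <3, acc = 0-0 = 0; t=2
e=0: <3, acc = 0-0 = 0; t=3
e=13: not <3, acc = 0+1 = 1; t=16
e=0: <3, acc = 1-0 = 1; t=17
e=-1: <3, acc = 1-(-1) = 2; t=18
e=5: not <3, acc = 2+1 = 3; t=23
e=13: not <3, acc = 3+1 = 4; t=36
e=-3: <3, acc = 4-(-3) = 7; t=37
acc-t = 7-37 = -30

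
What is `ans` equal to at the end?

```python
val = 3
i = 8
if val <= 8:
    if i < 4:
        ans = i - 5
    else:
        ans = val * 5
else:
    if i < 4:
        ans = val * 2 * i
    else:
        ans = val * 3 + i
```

val=3, i=8
val <= 8 is True; i < 4 is False
→ ans = val * 5 = 15

15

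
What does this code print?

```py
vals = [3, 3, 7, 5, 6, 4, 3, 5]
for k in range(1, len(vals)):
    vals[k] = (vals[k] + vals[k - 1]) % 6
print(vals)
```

k=1: vals[1] = (3+3)%6 = 0 → [3, 0, 7, 5, 6, 4, 3, 5]
k=2: vals[2] = (7+0)%6 = 1 → [3, 0, 1, 5, 6, 4, 3, 5]
k=3: vals[3] = (5+1)%6 = 0 → [3, 0, 1, 0, 6, 4, 3, 5]
k=4: vals[4] = (6+0)%6 = 0 → [3, 0, 1, 0, 0, 4, 3, 5]
k=5: vals[5] = (4+0)%6 = 4 → [3, 0, 1, 0, 0, 4, 3, 5]
k=6: vals[6] = (3+4)%6 = 1 → [3, 0, 1, 0, 0, 4, 1, 5]
k=7: vals[7] = (5+1)%6 = 0 → [3, 0, 1, 0, 0, 4, 1, 0]

[3, 0, 1, 0, 0, 4, 1, 0]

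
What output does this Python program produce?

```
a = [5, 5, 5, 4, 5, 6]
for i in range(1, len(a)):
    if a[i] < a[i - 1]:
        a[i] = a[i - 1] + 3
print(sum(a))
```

i=1: 5>=5, unchanged → [5, 5, 5, 4, 5, 6]
i=2: 5>=5, unchanged → [5, 5, 5, 4, 5, 6]
i=3: 4<5, a[3] = 5+3 = 8 → [5, 5, 5, 8, 5, 6]
i=4: 5<8, a[4] = 8+3 = 11 → [5, 5, 5, 8, 11, 6]
i=5: 6<11, a[5] = 11+3 = 14 → [5, 5, 5, 8, 11, 14]
sum = 48

48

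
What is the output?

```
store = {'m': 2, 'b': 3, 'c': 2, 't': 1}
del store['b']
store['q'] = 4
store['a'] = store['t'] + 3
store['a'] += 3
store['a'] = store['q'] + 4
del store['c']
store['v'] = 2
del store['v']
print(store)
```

{'m': 2, 't': 1, 'q': 4, 'a': 8}

del 'b' → {'m': 2, 'c': 2, 't': 1}
store['q'] = 4 → {'m': 2, 'c': 2, 't': 1, 'q': 4}
store['a'] = store['t']+3 = 4 → {'m': 2, 'c': 2, 't': 1, 'q': 4, 'a': 4}
store['a'] = 4+3 = 7 → {'m': 2, 'c': 2, 't': 1, 'q': 4, 'a': 7}
store['a'] = store['q']+4 = 8 → {'m': 2, 'c': 2, 't': 1, 'q': 4, 'a': 8}
del 'c' → {'m': 2, 't': 1, 'q': 4, 'a': 8}
store['v'] = 2 → {'m': 2, 't': 1, 'q': 4, 'a': 8, 'v': 2}
del 'v' → {'m': 2, 't': 1, 'q': 4, 'a': 8}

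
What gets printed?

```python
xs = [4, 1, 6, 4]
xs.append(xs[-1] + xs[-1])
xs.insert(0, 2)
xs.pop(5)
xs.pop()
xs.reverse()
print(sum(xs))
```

append xs[-1]+xs[-1] = 4+4 = 8 → [4, 1, 6, 4, 8]
insert 2 at 0 → [2, 4, 1, 6, 4, 8]
pop(5) removes 8 → [2, 4, 1, 6, 4]
pop() removes 4 → [2, 4, 1, 6]
reverse → [6, 1, 4, 2]
sum = 13

13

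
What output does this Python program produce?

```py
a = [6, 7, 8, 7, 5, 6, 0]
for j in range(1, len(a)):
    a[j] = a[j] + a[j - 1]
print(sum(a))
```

179

j=1: a[1] = 7+6 = 13 → [6, 13, 8, 7, 5, 6, 0]
j=2: a[2] = 8+13 = 21 → [6, 13, 21, 7, 5, 6, 0]
j=3: a[3] = 7+21 = 28 → [6, 13, 21, 28, 5, 6, 0]
j=4: a[4] = 5+28 = 33 → [6, 13, 21, 28, 33, 6, 0]
j=5: a[5] = 6+33 = 39 → [6, 13, 21, 28, 33, 39, 0]
j=6: a[6] = 0+39 = 39 → [6, 13, 21, 28, 33, 39, 39]
sum = 179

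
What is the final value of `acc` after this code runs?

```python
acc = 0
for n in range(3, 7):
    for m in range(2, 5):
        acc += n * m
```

n=3,m=2: acc = 0+6 = 6
n=3,m=3: acc = 6+9 = 15
n=3,m=4: acc = 15+12 = 27
n=4,m=2: acc = 27+8 = 35
n=4,m=3: acc = 35+12 = 47
n=4,m=4: acc = 47+16 = 63
n=5,m=2: acc = 63+10 = 73
n=5,m=3: acc = 73+15 = 88
n=5,m=4: acc = 88+20 = 108
n=6,m=2: acc = 108+12 = 120
n=6,m=3: acc = 120+18 = 138
n=6,m=4: acc = 138+24 = 162

162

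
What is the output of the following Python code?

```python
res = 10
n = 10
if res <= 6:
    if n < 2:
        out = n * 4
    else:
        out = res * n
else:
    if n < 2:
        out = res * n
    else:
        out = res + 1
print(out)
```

11

res=10, n=10
res <= 6 is False; n < 2 is False
→ out = res + 1 = 11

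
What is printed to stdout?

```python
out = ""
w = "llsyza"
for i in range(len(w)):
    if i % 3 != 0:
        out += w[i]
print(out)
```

i=0: skip
i=1: add 'l' → 'l'
i=2: add 's' → 'ls'
i=3: skip
i=4: add 'z' → 'lsz'
i=5: add 'a' → 'lsza'

lsza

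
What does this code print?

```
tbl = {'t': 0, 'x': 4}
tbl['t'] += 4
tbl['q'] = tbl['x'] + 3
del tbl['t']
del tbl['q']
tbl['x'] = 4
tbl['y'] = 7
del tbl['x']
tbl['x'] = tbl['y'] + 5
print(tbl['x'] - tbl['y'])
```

tbl['t'] = 0+4 = 4 → {'t': 4, 'x': 4}
tbl['q'] = tbl['x']+3 = 7 → {'t': 4, 'x': 4, 'q': 7}
del 't' → {'x': 4, 'q': 7}
del 'q' → {'x': 4}
tbl['x'] = 4 → {'x': 4}
tbl['y'] = 7 → {'x': 4, 'y': 7}
del 'x' → {'y': 7}
tbl['x'] = tbl['y']+5 = 12 → {'y': 7, 'x': 12}
tbl['x']-tbl['y'] = 12-7 = 5

5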